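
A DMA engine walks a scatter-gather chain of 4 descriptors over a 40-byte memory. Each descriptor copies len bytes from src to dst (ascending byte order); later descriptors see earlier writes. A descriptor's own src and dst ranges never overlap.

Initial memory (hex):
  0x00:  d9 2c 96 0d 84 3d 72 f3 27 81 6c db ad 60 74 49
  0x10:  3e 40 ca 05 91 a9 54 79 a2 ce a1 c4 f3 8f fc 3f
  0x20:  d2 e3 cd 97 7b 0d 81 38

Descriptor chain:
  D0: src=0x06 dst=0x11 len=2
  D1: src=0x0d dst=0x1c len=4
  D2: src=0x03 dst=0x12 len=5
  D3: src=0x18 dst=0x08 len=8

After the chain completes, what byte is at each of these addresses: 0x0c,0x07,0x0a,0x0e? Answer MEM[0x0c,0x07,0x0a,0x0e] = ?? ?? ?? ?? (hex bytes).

MEM[0x0c,0x07,0x0a,0x0e] = 60 f3 a1 49

  after D0: wrote 2B at 0x11 = 72f3
  after D1: wrote 4B at 0x1c = 6074493e
  after D2: wrote 5B at 0x12 = 0d843d72f3
  after D3: wrote 8B at 0x08 = a2cea1c46074493e
query mem[0x0c]=0x60, mem[0x07]=0xf3, mem[0x0a]=0xa1, mem[0x0e]=0x49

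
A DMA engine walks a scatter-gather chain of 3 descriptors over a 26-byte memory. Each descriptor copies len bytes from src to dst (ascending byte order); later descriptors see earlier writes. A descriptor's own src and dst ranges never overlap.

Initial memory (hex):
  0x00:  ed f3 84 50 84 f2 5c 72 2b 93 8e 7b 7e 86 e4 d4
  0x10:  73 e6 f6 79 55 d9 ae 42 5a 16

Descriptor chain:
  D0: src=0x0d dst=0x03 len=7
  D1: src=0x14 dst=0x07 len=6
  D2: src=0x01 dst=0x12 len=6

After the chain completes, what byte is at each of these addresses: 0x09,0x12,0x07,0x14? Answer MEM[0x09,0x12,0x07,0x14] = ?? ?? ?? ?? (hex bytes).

MEM[0x09,0x12,0x07,0x14] = ae f3 55 86

  after D0: wrote 7B at 0x03 = 86e4d473e6f679
  after D1: wrote 6B at 0x07 = 55d9ae425a16
  after D2: wrote 6B at 0x12 = f38486e4d473
query mem[0x09]=0xae, mem[0x12]=0xf3, mem[0x07]=0x55, mem[0x14]=0x86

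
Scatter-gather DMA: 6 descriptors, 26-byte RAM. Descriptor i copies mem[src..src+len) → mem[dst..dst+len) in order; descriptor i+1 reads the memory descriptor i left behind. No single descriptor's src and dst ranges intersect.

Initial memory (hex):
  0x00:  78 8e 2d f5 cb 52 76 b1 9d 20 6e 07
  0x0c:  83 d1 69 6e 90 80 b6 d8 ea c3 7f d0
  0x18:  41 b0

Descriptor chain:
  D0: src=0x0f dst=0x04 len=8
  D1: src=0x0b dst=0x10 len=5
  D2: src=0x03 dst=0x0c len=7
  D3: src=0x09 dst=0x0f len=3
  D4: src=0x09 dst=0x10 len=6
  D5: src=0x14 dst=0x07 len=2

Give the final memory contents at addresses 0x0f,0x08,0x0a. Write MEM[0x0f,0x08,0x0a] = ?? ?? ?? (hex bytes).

MEM[0x0f,0x08,0x0a] = ea 90 c3

[0] 0x0f->0x04 len=8 : 6e 90 80 b6 d8 ea c3 7f
[1] 0x0b->0x10 len=5 : 7f 83 d1 69 6e
[2] 0x03->0x0c len=7 : f5 6e 90 80 b6 d8 ea
[3] 0x09->0x0f len=3 : ea c3 7f
[4] 0x09->0x10 len=6 : ea c3 7f f5 6e 90
[5] 0x14->0x07 len=2 : 6e 90
query mem[0x0f]=0xea, mem[0x08]=0x90, mem[0x0a]=0xc3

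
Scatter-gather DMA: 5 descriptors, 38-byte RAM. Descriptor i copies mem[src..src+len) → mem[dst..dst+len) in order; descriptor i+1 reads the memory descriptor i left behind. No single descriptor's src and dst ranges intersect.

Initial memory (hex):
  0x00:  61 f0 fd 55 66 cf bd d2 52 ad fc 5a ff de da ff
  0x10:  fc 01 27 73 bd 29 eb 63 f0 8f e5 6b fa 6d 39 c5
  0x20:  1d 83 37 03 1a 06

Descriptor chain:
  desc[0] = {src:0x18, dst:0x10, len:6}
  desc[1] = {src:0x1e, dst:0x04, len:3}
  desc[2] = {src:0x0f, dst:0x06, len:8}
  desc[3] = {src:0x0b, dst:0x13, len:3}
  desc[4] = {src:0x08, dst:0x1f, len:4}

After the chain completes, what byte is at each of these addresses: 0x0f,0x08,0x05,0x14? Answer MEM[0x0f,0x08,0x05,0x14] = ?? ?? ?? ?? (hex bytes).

[0] 0x18->0x10 len=6 : f0 8f e5 6b fa 6d
[1] 0x1e->0x04 len=3 : 39 c5 1d
[2] 0x0f->0x06 len=8 : ff f0 8f e5 6b fa 6d eb
[3] 0x0b->0x13 len=3 : fa 6d eb
[4] 0x08->0x1f len=4 : 8f e5 6b fa
query mem[0x0f]=0xff, mem[0x08]=0x8f, mem[0x05]=0xc5, mem[0x14]=0x6d

MEM[0x0f,0x08,0x05,0x14] = ff 8f c5 6d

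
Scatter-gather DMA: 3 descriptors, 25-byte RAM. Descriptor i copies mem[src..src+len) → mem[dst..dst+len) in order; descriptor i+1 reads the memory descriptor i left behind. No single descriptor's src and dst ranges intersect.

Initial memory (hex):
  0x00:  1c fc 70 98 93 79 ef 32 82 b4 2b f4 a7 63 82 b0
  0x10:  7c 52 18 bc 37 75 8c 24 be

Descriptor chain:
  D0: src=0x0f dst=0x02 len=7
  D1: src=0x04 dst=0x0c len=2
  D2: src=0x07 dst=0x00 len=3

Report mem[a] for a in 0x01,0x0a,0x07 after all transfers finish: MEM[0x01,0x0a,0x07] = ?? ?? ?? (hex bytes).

[0] 0x0f->0x02 len=7 : b0 7c 52 18 bc 37 75
[1] 0x04->0x0c len=2 : 52 18
[2] 0x07->0x00 len=3 : 37 75 b4
query mem[0x01]=0x75, mem[0x0a]=0x2b, mem[0x07]=0x37

MEM[0x01,0x0a,0x07] = 75 2b 37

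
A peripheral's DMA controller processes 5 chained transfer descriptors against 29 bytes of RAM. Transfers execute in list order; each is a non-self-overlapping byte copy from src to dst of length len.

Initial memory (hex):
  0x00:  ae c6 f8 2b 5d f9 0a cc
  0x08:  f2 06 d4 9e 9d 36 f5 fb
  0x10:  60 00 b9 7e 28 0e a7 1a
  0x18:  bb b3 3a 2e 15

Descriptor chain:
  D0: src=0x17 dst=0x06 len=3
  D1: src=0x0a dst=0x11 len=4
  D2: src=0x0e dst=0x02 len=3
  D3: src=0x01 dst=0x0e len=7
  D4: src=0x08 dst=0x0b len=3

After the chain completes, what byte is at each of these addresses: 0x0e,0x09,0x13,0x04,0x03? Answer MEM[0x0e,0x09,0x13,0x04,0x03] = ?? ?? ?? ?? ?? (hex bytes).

MEM[0x0e,0x09,0x13,0x04,0x03] = c6 06 1a 60 fb

[0] 0x17->0x06 len=3 : 1a bb b3
[1] 0x0a->0x11 len=4 : d4 9e 9d 36
[2] 0x0e->0x02 len=3 : f5 fb 60
[3] 0x01->0x0e len=7 : c6 f5 fb 60 f9 1a bb
[4] 0x08->0x0b len=3 : b3 06 d4
query mem[0x0e]=0xc6, mem[0x09]=0x06, mem[0x13]=0x1a, mem[0x04]=0x60, mem[0x03]=0xfb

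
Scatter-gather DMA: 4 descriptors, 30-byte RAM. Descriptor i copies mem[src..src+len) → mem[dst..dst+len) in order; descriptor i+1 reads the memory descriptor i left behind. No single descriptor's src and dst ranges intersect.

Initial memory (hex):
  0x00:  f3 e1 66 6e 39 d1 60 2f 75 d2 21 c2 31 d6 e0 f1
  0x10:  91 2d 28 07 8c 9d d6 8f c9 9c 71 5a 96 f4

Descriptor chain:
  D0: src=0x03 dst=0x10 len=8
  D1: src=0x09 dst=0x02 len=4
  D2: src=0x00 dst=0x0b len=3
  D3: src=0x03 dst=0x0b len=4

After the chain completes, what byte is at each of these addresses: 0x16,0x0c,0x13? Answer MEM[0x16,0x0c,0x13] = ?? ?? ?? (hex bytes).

  after D0: wrote 8B at 0x10 = 6e39d1602f75d221
  after D1: wrote 4B at 0x02 = d221c231
  after D2: wrote 3B at 0x0b = f3e1d2
  after D3: wrote 4B at 0x0b = 21c23160
query mem[0x16]=0xd2, mem[0x0c]=0xc2, mem[0x13]=0x60

MEM[0x16,0x0c,0x13] = d2 c2 60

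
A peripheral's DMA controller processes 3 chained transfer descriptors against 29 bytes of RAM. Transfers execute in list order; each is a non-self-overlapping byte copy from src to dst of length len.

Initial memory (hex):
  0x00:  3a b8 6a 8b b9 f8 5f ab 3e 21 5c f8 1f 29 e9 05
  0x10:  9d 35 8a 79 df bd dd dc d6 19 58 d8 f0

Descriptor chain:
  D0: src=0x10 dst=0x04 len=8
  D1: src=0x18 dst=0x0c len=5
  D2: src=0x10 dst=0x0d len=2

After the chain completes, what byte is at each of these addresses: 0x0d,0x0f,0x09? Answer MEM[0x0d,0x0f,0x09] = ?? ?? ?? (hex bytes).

D0: mem[0x04..0x0b] <- [9d 35 8a 79 df bd dd dc]
D1: mem[0x0c..0x10] <- [d6 19 58 d8 f0]
D2: mem[0x0d..0x0e] <- [f0 35]
query mem[0x0d]=0xf0, mem[0x0f]=0xd8, mem[0x09]=0xbd

MEM[0x0d,0x0f,0x09] = f0 d8 bd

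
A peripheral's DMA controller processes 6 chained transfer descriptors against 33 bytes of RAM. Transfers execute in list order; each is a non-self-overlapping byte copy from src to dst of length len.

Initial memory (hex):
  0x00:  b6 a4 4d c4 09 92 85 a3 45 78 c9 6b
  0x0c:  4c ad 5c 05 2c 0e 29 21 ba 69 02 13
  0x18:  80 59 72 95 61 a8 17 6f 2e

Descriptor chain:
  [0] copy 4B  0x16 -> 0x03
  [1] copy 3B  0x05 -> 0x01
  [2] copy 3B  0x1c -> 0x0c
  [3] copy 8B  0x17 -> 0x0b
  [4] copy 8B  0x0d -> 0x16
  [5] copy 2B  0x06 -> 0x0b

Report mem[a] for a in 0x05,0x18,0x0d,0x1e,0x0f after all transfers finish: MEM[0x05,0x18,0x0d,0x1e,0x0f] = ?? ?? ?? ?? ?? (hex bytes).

MEM[0x05,0x18,0x0d,0x1e,0x0f] = 80 95 59 17 95

D0: mem[0x03..0x06] <- [02 13 80 59]
D1: mem[0x01..0x03] <- [80 59 a3]
D2: mem[0x0c..0x0e] <- [61 a8 17]
D3: mem[0x0b..0x12] <- [13 80 59 72 95 61 a8 17]
D4: mem[0x16..0x1d] <- [59 72 95 61 a8 17 21 ba]
D5: mem[0x0b..0x0c] <- [59 a3]
query mem[0x05]=0x80, mem[0x18]=0x95, mem[0x0d]=0x59, mem[0x1e]=0x17, mem[0x0f]=0x95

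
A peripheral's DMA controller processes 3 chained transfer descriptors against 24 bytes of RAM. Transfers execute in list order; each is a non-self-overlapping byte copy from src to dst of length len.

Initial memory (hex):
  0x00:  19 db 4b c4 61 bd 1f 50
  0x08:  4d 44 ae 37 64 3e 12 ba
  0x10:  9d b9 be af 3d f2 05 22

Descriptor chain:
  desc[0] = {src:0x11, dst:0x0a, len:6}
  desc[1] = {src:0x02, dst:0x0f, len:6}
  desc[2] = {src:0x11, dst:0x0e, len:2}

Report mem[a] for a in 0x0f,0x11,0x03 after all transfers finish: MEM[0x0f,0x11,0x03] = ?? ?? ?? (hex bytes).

  after D0: wrote 6B at 0x0a = b9beaf3df205
  after D1: wrote 6B at 0x0f = 4bc461bd1f50
  after D2: wrote 2B at 0x0e = 61bd
query mem[0x0f]=0xbd, mem[0x11]=0x61, mem[0x03]=0xc4

MEM[0x0f,0x11,0x03] = bd 61 c4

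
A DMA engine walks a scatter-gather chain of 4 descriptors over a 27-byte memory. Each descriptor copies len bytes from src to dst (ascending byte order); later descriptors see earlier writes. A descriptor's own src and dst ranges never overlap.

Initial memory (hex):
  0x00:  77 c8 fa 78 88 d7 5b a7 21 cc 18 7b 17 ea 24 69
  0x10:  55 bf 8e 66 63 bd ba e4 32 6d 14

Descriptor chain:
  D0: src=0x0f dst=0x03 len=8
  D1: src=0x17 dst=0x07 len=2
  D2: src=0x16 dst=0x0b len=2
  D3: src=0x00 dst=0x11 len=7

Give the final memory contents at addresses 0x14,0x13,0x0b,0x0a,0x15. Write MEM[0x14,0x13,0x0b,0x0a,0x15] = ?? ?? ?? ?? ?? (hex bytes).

  after D0: wrote 8B at 0x03 = 6955bf8e6663bdba
  after D1: wrote 2B at 0x07 = e432
  after D2: wrote 2B at 0x0b = bae4
  after D3: wrote 7B at 0x11 = 77c8fa6955bf8e
query mem[0x14]=0x69, mem[0x13]=0xfa, mem[0x0b]=0xba, mem[0x0a]=0xba, mem[0x15]=0x55

MEM[0x14,0x13,0x0b,0x0a,0x15] = 69 fa ba ba 55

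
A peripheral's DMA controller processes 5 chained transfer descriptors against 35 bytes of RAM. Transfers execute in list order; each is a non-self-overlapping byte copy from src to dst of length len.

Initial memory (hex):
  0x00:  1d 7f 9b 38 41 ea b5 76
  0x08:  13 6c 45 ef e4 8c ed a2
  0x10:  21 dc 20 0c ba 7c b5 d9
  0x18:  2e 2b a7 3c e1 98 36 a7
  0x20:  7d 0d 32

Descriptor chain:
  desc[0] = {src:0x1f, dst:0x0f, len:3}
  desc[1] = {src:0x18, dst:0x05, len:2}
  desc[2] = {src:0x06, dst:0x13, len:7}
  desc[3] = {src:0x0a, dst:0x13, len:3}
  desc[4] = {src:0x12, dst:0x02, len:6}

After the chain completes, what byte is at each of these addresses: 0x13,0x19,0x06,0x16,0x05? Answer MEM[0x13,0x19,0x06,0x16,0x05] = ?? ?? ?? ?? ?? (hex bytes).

MEM[0x13,0x19,0x06,0x16,0x05] = 45 e4 6c 6c e4

#0 dst[0x0f+3] := {0xa7,0x7d,0x0d}
#1 dst[0x05+2] := {0x2e,0x2b}
#2 dst[0x13+7] := {0x2b,0x76,0x13,0x6c,0x45,0xef,0xe4}
#3 dst[0x13+3] := {0x45,0xef,0xe4}
#4 dst[0x02+6] := {0x20,0x45,0xef,0xe4,0x6c,0x45}
query mem[0x13]=0x45, mem[0x19]=0xe4, mem[0x06]=0x6c, mem[0x16]=0x6c, mem[0x05]=0xe4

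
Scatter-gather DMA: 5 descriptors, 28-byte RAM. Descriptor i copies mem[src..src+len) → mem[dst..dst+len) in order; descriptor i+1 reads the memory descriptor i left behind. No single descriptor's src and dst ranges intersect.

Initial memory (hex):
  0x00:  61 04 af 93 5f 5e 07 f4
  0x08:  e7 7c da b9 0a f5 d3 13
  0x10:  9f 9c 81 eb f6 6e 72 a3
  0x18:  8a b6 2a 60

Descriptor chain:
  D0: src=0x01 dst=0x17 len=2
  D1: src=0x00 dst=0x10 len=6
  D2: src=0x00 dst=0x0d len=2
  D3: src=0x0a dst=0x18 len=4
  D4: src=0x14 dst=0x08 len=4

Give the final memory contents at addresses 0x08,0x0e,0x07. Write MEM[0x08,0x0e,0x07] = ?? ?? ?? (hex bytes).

MEM[0x08,0x0e,0x07] = 5f 04 f4

  after D0: wrote 2B at 0x17 = 04af
  after D1: wrote 6B at 0x10 = 6104af935f5e
  after D2: wrote 2B at 0x0d = 6104
  after D3: wrote 4B at 0x18 = dab90a61
  after D4: wrote 4B at 0x08 = 5f5e7204
query mem[0x08]=0x5f, mem[0x0e]=0x04, mem[0x07]=0xf4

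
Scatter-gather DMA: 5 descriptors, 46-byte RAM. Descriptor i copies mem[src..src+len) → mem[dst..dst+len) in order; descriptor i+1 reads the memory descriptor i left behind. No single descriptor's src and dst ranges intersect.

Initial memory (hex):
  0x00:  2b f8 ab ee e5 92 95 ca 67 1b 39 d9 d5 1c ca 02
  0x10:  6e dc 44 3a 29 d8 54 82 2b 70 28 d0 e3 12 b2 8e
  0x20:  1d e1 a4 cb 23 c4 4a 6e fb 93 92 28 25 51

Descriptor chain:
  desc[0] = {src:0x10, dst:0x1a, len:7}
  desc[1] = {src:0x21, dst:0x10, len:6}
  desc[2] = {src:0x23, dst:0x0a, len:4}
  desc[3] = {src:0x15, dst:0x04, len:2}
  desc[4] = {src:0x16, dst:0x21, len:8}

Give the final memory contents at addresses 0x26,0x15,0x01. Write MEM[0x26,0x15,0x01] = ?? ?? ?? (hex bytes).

MEM[0x26,0x15,0x01] = dc 4a f8

[0] 0x10->0x1a len=7 : 6e dc 44 3a 29 d8 54
[1] 0x21->0x10 len=6 : e1 a4 cb 23 c4 4a
[2] 0x23->0x0a len=4 : cb 23 c4 4a
[3] 0x15->0x04 len=2 : 4a 54
[4] 0x16->0x21 len=8 : 54 82 2b 70 6e dc 44 3a
query mem[0x26]=0xdc, mem[0x15]=0x4a, mem[0x01]=0xf8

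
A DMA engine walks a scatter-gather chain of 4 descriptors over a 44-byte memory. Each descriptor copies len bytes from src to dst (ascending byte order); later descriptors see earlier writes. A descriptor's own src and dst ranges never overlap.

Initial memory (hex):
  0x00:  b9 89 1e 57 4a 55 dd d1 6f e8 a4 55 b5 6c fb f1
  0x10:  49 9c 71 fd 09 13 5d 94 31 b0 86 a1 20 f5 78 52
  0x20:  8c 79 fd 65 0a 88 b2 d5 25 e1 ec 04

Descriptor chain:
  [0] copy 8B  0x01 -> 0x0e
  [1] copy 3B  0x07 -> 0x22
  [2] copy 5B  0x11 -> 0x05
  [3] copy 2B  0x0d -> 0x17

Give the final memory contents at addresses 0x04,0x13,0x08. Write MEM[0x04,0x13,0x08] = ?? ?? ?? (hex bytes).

MEM[0x04,0x13,0x08] = 4a dd d1

  after D0: wrote 8B at 0x0e = 891e574a55ddd16f
  after D1: wrote 3B at 0x22 = d16fe8
  after D2: wrote 5B at 0x05 = 4a55ddd16f
  after D3: wrote 2B at 0x17 = 6c89
query mem[0x04]=0x4a, mem[0x13]=0xdd, mem[0x08]=0xd1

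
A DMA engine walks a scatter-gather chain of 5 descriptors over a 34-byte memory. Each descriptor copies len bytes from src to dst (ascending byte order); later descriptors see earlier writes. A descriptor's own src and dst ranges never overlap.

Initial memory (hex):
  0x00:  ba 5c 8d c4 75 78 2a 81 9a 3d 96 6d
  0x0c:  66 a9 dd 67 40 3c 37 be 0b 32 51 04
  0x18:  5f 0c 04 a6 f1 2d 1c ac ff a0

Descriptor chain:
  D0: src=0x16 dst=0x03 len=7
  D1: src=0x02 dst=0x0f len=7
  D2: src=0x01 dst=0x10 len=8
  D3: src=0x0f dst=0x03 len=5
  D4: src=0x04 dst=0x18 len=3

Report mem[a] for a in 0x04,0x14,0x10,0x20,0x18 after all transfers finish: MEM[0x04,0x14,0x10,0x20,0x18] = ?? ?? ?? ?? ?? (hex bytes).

MEM[0x04,0x14,0x10,0x20,0x18] = 5c 5f 5c ff 5c

#0 dst[0x03+7] := {0x51,0x04,0x5f,0x0c,0x04,0xa6,0xf1}
#1 dst[0x0f+7] := {0x8d,0x51,0x04,0x5f,0x0c,0x04,0xa6}
#2 dst[0x10+8] := {0x5c,0x8d,0x51,0x04,0x5f,0x0c,0x04,0xa6}
#3 dst[0x03+5] := {0x8d,0x5c,0x8d,0x51,0x04}
#4 dst[0x18+3] := {0x5c,0x8d,0x51}
query mem[0x04]=0x5c, mem[0x14]=0x5f, mem[0x10]=0x5c, mem[0x20]=0xff, mem[0x18]=0x5c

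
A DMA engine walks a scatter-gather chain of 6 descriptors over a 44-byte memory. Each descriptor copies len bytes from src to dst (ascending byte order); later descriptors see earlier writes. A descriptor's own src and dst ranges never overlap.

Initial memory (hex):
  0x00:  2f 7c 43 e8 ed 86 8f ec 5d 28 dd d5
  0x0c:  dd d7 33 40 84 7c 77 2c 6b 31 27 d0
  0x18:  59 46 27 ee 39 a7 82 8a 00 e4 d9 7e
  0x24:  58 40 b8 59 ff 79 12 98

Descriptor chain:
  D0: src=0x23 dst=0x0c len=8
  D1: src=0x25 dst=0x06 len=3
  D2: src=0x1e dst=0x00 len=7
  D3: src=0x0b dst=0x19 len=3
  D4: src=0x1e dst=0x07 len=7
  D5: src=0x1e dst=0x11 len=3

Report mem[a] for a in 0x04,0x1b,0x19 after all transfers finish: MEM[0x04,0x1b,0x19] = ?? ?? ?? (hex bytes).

MEM[0x04,0x1b,0x19] = d9 58 d5

D0: mem[0x0c..0x13] <- [7e 58 40 b8 59 ff 79 12]
D1: mem[0x06..0x08] <- [40 b8 59]
D2: mem[0x00..0x06] <- [82 8a 00 e4 d9 7e 58]
D3: mem[0x19..0x1b] <- [d5 7e 58]
D4: mem[0x07..0x0d] <- [82 8a 00 e4 d9 7e 58]
D5: mem[0x11..0x13] <- [82 8a 00]
query mem[0x04]=0xd9, mem[0x1b]=0x58, mem[0x19]=0xd5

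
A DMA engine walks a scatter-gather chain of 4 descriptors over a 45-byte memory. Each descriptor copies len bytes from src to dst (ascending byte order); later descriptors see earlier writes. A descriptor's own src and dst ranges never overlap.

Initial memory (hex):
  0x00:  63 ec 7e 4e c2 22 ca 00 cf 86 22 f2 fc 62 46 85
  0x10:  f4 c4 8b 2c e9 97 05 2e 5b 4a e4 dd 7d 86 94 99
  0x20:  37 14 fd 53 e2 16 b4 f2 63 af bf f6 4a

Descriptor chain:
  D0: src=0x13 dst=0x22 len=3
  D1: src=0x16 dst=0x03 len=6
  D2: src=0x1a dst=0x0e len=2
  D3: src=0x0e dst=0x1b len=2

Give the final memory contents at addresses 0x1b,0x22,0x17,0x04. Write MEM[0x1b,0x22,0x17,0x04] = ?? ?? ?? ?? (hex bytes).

MEM[0x1b,0x22,0x17,0x04] = e4 2c 2e 2e

[0] 0x13->0x22 len=3 : 2c e9 97
[1] 0x16->0x03 len=6 : 05 2e 5b 4a e4 dd
[2] 0x1a->0x0e len=2 : e4 dd
[3] 0x0e->0x1b len=2 : e4 dd
query mem[0x1b]=0xe4, mem[0x22]=0x2c, mem[0x17]=0x2e, mem[0x04]=0x2e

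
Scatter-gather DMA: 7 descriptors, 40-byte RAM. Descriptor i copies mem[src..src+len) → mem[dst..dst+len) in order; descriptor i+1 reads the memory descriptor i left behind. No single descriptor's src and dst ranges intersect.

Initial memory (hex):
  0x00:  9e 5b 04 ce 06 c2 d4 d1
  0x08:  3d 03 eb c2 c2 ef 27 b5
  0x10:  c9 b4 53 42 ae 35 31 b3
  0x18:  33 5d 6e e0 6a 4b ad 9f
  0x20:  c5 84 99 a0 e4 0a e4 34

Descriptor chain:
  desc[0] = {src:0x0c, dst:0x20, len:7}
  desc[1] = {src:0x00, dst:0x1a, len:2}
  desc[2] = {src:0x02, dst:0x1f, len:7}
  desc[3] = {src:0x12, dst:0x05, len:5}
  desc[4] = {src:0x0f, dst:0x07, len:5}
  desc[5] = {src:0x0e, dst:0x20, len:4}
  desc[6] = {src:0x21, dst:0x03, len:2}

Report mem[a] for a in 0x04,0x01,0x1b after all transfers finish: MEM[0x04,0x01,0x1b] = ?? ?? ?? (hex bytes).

MEM[0x04,0x01,0x1b] = c9 5b 5b

[0] 0x0c->0x20 len=7 : c2 ef 27 b5 c9 b4 53
[1] 0x00->0x1a len=2 : 9e 5b
[2] 0x02->0x1f len=7 : 04 ce 06 c2 d4 d1 3d
[3] 0x12->0x05 len=5 : 53 42 ae 35 31
[4] 0x0f->0x07 len=5 : b5 c9 b4 53 42
[5] 0x0e->0x20 len=4 : 27 b5 c9 b4
[6] 0x21->0x03 len=2 : b5 c9
query mem[0x04]=0xc9, mem[0x01]=0x5b, mem[0x1b]=0x5b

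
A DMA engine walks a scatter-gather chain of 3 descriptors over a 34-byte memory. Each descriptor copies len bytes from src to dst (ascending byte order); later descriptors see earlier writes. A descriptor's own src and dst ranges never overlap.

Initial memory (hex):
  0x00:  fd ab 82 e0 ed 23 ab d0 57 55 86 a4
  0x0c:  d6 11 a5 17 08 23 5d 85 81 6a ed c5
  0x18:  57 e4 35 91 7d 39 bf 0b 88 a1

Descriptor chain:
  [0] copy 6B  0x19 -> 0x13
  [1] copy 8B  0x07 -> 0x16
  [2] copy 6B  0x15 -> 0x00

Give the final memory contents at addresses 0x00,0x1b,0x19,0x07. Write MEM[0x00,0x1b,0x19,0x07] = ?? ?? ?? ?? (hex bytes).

[0] 0x19->0x13 len=6 : e4 35 91 7d 39 bf
[1] 0x07->0x16 len=8 : d0 57 55 86 a4 d6 11 a5
[2] 0x15->0x00 len=6 : 91 d0 57 55 86 a4
query mem[0x00]=0x91, mem[0x1b]=0xd6, mem[0x19]=0x86, mem[0x07]=0xd0

MEM[0x00,0x1b,0x19,0x07] = 91 d6 86 d0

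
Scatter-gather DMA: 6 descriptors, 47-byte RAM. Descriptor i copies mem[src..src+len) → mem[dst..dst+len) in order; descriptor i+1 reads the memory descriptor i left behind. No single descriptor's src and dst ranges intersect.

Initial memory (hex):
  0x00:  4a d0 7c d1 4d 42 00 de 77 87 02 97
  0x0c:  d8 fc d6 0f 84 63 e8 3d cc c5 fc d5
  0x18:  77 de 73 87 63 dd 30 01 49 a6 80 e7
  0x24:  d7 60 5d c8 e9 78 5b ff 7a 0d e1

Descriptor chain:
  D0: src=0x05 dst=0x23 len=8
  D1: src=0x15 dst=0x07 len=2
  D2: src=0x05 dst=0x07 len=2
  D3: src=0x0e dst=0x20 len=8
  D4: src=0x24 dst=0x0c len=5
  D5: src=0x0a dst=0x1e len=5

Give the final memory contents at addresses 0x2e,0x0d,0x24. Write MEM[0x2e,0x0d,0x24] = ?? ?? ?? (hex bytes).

#0 dst[0x23+8] := {0x42,0x00,0xde,0x77,0x87,0x02,0x97,0xd8}
#1 dst[0x07+2] := {0xc5,0xfc}
#2 dst[0x07+2] := {0x42,0x00}
#3 dst[0x20+8] := {0xd6,0x0f,0x84,0x63,0xe8,0x3d,0xcc,0xc5}
#4 dst[0x0c+5] := {0xe8,0x3d,0xcc,0xc5,0x02}
#5 dst[0x1e+5] := {0x02,0x97,0xe8,0x3d,0xcc}
query mem[0x2e]=0xe1, mem[0x0d]=0x3d, mem[0x24]=0xe8

MEM[0x2e,0x0d,0x24] = e1 3d e8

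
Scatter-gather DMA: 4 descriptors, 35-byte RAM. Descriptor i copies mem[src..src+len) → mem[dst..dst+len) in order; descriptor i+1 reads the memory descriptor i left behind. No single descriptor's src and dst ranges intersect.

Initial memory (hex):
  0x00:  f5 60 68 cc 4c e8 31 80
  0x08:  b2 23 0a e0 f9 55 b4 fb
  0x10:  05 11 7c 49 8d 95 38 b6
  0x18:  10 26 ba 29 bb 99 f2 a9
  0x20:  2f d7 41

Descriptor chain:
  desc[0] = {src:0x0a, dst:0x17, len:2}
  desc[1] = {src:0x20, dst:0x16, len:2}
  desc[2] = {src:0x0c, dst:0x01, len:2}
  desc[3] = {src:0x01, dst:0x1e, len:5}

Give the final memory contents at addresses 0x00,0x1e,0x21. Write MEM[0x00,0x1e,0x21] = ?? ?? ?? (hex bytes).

#0 dst[0x17+2] := {0x0a,0xe0}
#1 dst[0x16+2] := {0x2f,0xd7}
#2 dst[0x01+2] := {0xf9,0x55}
#3 dst[0x1e+5] := {0xf9,0x55,0xcc,0x4c,0xe8}
query mem[0x00]=0xf5, mem[0x1e]=0xf9, mem[0x21]=0x4c

MEM[0x00,0x1e,0x21] = f5 f9 4c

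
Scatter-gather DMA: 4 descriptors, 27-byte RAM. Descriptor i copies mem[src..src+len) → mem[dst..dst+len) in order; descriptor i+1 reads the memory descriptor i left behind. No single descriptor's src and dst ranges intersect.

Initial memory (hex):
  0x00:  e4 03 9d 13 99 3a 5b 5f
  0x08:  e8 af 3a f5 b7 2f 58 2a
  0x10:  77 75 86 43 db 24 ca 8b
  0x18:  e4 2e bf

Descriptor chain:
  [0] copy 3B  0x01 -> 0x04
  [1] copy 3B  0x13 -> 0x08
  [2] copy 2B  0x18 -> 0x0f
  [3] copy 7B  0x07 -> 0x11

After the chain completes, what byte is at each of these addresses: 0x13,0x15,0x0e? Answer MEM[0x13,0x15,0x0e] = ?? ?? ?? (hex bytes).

[0] 0x01->0x04 len=3 : 03 9d 13
[1] 0x13->0x08 len=3 : 43 db 24
[2] 0x18->0x0f len=2 : e4 2e
[3] 0x07->0x11 len=7 : 5f 43 db 24 f5 b7 2f
query mem[0x13]=0xdb, mem[0x15]=0xf5, mem[0x0e]=0x58

MEM[0x13,0x15,0x0e] = db f5 58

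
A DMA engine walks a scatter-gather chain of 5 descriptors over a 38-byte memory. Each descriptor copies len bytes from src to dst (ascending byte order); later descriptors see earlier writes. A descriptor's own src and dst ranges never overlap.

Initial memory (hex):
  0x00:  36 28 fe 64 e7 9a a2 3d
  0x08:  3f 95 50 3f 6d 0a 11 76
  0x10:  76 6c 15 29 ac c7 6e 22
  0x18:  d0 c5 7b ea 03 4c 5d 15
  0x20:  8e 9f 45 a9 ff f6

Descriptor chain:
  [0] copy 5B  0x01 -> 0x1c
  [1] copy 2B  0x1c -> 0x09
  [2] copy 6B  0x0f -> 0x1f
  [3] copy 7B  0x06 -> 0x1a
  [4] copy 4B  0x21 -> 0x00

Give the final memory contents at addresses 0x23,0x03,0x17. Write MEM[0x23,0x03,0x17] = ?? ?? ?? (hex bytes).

#0 dst[0x1c+5] := {0x28,0xfe,0x64,0xe7,0x9a}
#1 dst[0x09+2] := {0x28,0xfe}
#2 dst[0x1f+6] := {0x76,0x76,0x6c,0x15,0x29,0xac}
#3 dst[0x1a+7] := {0xa2,0x3d,0x3f,0x28,0xfe,0x3f,0x6d}
#4 dst[0x00+4] := {0x6c,0x15,0x29,0xac}
query mem[0x23]=0x29, mem[0x03]=0xac, mem[0x17]=0x22

MEM[0x23,0x03,0x17] = 29 ac 22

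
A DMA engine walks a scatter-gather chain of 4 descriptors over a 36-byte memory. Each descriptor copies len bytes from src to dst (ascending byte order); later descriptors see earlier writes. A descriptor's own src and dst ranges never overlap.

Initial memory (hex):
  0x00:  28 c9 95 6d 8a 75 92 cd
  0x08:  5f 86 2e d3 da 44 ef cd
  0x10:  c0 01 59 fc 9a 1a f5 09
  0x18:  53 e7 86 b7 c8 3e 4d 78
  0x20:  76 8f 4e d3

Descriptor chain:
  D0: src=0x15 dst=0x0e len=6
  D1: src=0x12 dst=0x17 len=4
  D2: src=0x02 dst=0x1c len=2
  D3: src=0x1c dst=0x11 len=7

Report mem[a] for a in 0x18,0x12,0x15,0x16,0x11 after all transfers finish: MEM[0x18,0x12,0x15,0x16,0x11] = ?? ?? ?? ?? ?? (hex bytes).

MEM[0x18,0x12,0x15,0x16,0x11] = 86 6d 76 8f 95

#0 dst[0x0e+6] := {0x1a,0xf5,0x09,0x53,0xe7,0x86}
#1 dst[0x17+4] := {0xe7,0x86,0x9a,0x1a}
#2 dst[0x1c+2] := {0x95,0x6d}
#3 dst[0x11+7] := {0x95,0x6d,0x4d,0x78,0x76,0x8f,0x4e}
query mem[0x18]=0x86, mem[0x12]=0x6d, mem[0x15]=0x76, mem[0x16]=0x8f, mem[0x11]=0x95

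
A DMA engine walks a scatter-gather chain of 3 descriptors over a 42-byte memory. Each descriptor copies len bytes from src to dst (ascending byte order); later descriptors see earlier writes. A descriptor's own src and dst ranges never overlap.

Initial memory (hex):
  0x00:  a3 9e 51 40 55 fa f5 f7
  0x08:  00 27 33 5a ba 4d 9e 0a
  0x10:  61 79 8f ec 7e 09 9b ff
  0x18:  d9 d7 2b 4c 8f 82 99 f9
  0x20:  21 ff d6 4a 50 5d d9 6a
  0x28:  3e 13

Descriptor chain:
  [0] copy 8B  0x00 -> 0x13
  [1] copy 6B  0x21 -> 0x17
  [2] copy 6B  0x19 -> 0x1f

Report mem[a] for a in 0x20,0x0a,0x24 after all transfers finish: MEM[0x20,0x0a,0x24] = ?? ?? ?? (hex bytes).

MEM[0x20,0x0a,0x24] = 50 33 99

D0: mem[0x13..0x1a] <- [a3 9e 51 40 55 fa f5 f7]
D1: mem[0x17..0x1c] <- [ff d6 4a 50 5d d9]
D2: mem[0x1f..0x24] <- [4a 50 5d d9 82 99]
query mem[0x20]=0x50, mem[0x0a]=0x33, mem[0x24]=0x99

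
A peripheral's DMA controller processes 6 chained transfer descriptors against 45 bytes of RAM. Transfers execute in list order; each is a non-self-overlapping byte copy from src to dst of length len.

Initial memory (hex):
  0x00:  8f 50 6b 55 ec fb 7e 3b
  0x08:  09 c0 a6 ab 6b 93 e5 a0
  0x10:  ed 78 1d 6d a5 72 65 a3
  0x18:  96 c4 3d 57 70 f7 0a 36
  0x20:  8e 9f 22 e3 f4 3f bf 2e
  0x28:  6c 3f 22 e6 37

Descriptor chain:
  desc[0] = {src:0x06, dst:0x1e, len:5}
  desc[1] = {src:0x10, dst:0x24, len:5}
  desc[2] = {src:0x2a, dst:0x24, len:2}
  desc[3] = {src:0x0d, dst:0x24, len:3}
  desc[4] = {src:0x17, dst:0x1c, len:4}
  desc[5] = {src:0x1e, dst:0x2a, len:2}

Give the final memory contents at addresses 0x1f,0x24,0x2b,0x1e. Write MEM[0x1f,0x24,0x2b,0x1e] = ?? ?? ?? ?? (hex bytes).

MEM[0x1f,0x24,0x2b,0x1e] = 3d 93 3d c4

  after D0: wrote 5B at 0x1e = 7e3b09c0a6
  after D1: wrote 5B at 0x24 = ed781d6da5
  after D2: wrote 2B at 0x24 = 22e6
  after D3: wrote 3B at 0x24 = 93e5a0
  after D4: wrote 4B at 0x1c = a396c43d
  after D5: wrote 2B at 0x2a = c43d
query mem[0x1f]=0x3d, mem[0x24]=0x93, mem[0x2b]=0x3d, mem[0x1e]=0xc4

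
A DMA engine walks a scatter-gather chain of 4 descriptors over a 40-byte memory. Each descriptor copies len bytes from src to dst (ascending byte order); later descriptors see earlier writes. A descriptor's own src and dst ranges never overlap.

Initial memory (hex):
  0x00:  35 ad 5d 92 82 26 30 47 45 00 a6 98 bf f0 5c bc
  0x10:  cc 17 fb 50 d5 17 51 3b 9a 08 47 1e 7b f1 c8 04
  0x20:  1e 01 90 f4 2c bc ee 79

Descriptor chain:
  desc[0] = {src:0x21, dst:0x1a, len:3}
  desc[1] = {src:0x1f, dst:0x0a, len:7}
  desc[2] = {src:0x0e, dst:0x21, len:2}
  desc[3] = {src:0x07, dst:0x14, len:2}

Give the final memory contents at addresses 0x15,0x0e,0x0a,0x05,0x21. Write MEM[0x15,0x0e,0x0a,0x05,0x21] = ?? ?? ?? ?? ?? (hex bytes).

MEM[0x15,0x0e,0x0a,0x05,0x21] = 45 f4 04 26 f4

  after D0: wrote 3B at 0x1a = 0190f4
  after D1: wrote 7B at 0x0a = 041e0190f42cbc
  after D2: wrote 2B at 0x21 = f42c
  after D3: wrote 2B at 0x14 = 4745
query mem[0x15]=0x45, mem[0x0e]=0xf4, mem[0x0a]=0x04, mem[0x05]=0x26, mem[0x21]=0xf4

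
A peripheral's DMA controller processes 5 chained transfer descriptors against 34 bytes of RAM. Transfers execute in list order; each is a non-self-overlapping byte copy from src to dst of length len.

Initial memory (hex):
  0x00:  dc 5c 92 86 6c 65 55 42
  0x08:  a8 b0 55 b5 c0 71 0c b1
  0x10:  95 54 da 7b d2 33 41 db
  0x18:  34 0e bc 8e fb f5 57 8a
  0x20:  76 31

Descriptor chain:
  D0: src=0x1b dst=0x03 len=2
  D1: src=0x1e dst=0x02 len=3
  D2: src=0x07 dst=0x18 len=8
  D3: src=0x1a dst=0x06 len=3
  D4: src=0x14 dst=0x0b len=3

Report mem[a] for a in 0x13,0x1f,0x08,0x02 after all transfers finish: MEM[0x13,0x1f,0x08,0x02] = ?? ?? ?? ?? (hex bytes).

MEM[0x13,0x1f,0x08,0x02] = 7b 0c b5 57

#0 dst[0x03+2] := {0x8e,0xfb}
#1 dst[0x02+3] := {0x57,0x8a,0x76}
#2 dst[0x18+8] := {0x42,0xa8,0xb0,0x55,0xb5,0xc0,0x71,0x0c}
#3 dst[0x06+3] := {0xb0,0x55,0xb5}
#4 dst[0x0b+3] := {0xd2,0x33,0x41}
query mem[0x13]=0x7b, mem[0x1f]=0x0c, mem[0x08]=0xb5, mem[0x02]=0x57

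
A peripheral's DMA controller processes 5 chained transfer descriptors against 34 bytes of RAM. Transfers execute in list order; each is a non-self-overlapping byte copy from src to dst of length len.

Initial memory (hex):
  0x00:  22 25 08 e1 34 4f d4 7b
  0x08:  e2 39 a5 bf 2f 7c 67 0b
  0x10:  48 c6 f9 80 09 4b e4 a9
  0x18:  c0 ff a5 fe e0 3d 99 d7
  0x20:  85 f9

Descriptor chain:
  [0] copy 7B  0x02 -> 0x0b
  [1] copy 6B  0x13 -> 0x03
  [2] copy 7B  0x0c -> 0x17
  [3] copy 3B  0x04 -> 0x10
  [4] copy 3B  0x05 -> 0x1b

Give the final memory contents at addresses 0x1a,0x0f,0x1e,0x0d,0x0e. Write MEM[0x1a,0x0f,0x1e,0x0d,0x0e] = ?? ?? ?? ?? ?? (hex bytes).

D0: mem[0x0b..0x11] <- [08 e1 34 4f d4 7b e2]
D1: mem[0x03..0x08] <- [80 09 4b e4 a9 c0]
D2: mem[0x17..0x1d] <- [e1 34 4f d4 7b e2 f9]
D3: mem[0x10..0x12] <- [09 4b e4]
D4: mem[0x1b..0x1d] <- [4b e4 a9]
query mem[0x1a]=0xd4, mem[0x0f]=0xd4, mem[0x1e]=0x99, mem[0x0d]=0x34, mem[0x0e]=0x4f

MEM[0x1a,0x0f,0x1e,0x0d,0x0e] = d4 d4 99 34 4f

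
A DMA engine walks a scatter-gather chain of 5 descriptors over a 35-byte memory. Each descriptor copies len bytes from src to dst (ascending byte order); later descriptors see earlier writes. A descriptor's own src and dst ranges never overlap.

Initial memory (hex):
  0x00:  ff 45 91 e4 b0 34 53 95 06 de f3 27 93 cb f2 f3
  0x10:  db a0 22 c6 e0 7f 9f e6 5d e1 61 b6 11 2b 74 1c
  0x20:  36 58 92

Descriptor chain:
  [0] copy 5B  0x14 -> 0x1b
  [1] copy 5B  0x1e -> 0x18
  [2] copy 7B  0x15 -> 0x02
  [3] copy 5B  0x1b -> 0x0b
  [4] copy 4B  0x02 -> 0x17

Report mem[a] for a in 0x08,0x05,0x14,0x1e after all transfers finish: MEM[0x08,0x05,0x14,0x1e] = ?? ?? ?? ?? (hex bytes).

MEM[0x08,0x05,0x14,0x1e] = 58 e6 e0 e6

  after D0: wrote 5B at 0x1b = e07f9fe65d
  after D1: wrote 5B at 0x18 = e65d365892
  after D2: wrote 7B at 0x02 = 7f9fe6e65d3658
  after D3: wrote 5B at 0x0b = 58929fe65d
  after D4: wrote 4B at 0x17 = 7f9fe6e6
query mem[0x08]=0x58, mem[0x05]=0xe6, mem[0x14]=0xe0, mem[0x1e]=0xe6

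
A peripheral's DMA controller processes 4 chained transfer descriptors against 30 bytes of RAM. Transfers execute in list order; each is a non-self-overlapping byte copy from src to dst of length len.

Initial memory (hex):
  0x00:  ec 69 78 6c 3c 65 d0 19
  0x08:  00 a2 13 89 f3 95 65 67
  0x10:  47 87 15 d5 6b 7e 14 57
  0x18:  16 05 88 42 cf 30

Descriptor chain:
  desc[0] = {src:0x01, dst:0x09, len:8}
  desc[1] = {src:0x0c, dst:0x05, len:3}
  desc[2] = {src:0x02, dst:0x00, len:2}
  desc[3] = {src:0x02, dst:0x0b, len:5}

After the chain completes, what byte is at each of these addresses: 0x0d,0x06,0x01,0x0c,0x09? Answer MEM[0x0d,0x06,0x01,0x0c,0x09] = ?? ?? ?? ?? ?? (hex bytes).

D0: mem[0x09..0x10] <- [69 78 6c 3c 65 d0 19 00]
D1: mem[0x05..0x07] <- [3c 65 d0]
D2: mem[0x00..0x01] <- [78 6c]
D3: mem[0x0b..0x0f] <- [78 6c 3c 3c 65]
query mem[0x0d]=0x3c, mem[0x06]=0x65, mem[0x01]=0x6c, mem[0x0c]=0x6c, mem[0x09]=0x69

MEM[0x0d,0x06,0x01,0x0c,0x09] = 3c 65 6c 6c 69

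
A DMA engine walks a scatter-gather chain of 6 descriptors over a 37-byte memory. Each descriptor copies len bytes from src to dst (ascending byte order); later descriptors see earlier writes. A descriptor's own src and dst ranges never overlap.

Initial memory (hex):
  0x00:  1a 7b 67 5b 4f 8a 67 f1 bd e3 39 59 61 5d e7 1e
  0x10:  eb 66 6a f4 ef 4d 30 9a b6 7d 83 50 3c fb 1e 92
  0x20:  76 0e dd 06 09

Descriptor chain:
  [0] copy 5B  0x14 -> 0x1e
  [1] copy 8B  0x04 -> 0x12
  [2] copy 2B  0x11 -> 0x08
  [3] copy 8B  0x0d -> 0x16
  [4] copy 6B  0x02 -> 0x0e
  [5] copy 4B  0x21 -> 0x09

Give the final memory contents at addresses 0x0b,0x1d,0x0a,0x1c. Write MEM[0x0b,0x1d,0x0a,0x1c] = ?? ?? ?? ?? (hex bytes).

MEM[0x0b,0x1d,0x0a,0x1c] = 06 67 b6 8a

  after D0: wrote 5B at 0x1e = ef4d309ab6
  after D1: wrote 8B at 0x12 = 4f8a67f1bde33959
  after D2: wrote 2B at 0x08 = 664f
  after D3: wrote 8B at 0x16 = 5de71eeb664f8a67
  after D4: wrote 6B at 0x0e = 675b4f8a67f1
  after D5: wrote 4B at 0x09 = 9ab60609
query mem[0x0b]=0x06, mem[0x1d]=0x67, mem[0x0a]=0xb6, mem[0x1c]=0x8a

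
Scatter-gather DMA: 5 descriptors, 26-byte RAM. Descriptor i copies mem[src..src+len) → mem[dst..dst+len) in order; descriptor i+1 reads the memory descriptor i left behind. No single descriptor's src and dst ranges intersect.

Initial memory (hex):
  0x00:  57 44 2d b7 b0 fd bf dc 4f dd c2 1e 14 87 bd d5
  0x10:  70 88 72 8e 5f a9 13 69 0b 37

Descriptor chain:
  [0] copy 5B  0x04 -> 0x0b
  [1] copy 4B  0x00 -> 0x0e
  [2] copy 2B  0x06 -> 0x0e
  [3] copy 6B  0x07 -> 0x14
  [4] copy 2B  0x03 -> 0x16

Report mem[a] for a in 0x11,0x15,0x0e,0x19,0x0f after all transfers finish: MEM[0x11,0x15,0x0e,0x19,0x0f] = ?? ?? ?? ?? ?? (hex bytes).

#0 dst[0x0b+5] := {0xb0,0xfd,0xbf,0xdc,0x4f}
#1 dst[0x0e+4] := {0x57,0x44,0x2d,0xb7}
#2 dst[0x0e+2] := {0xbf,0xdc}
#3 dst[0x14+6] := {0xdc,0x4f,0xdd,0xc2,0xb0,0xfd}
#4 dst[0x16+2] := {0xb7,0xb0}
query mem[0x11]=0xb7, mem[0x15]=0x4f, mem[0x0e]=0xbf, mem[0x19]=0xfd, mem[0x0f]=0xdc

MEM[0x11,0x15,0x0e,0x19,0x0f] = b7 4f bf fd dc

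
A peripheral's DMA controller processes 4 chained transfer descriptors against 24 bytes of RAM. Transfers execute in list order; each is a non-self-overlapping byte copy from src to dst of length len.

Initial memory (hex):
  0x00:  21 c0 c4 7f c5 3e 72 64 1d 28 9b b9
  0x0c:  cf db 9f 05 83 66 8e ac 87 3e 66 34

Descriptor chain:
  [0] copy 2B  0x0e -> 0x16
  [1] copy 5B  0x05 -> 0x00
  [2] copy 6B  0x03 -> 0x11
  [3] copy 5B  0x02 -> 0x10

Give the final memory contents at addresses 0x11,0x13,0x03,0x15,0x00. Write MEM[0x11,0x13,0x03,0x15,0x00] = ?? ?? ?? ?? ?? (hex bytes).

  after D0: wrote 2B at 0x16 = 9f05
  after D1: wrote 5B at 0x00 = 3e72641d28
  after D2: wrote 6B at 0x11 = 1d283e72641d
  after D3: wrote 5B at 0x10 = 641d283e72
query mem[0x11]=0x1d, mem[0x13]=0x3e, mem[0x03]=0x1d, mem[0x15]=0x64, mem[0x00]=0x3e

MEM[0x11,0x13,0x03,0x15,0x00] = 1d 3e 1d 64 3e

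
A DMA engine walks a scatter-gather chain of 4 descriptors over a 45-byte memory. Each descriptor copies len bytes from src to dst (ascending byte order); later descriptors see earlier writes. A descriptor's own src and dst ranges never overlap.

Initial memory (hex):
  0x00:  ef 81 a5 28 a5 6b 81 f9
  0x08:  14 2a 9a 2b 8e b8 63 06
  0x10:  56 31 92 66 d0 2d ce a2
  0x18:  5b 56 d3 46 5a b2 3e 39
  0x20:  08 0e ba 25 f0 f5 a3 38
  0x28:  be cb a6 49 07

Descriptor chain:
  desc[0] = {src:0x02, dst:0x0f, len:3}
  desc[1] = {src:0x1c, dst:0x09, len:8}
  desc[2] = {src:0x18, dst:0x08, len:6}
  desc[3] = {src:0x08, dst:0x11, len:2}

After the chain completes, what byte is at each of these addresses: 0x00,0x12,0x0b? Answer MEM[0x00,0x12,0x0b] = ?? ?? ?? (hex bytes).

[0] 0x02->0x0f len=3 : a5 28 a5
[1] 0x1c->0x09 len=8 : 5a b2 3e 39 08 0e ba 25
[2] 0x18->0x08 len=6 : 5b 56 d3 46 5a b2
[3] 0x08->0x11 len=2 : 5b 56
query mem[0x00]=0xef, mem[0x12]=0x56, mem[0x0b]=0x46

MEM[0x00,0x12,0x0b] = ef 56 46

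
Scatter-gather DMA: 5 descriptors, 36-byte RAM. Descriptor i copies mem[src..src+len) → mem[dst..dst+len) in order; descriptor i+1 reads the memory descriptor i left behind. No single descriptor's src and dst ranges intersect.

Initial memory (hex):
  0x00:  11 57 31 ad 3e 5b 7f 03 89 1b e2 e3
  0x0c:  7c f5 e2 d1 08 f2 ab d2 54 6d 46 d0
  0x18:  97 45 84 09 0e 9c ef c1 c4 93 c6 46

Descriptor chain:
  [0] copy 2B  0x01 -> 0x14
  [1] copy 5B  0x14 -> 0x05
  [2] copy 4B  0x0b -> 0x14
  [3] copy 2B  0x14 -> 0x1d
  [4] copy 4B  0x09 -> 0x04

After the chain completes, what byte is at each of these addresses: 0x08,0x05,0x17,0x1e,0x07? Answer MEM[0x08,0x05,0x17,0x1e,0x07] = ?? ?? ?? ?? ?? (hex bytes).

MEM[0x08,0x05,0x17,0x1e,0x07] = d0 e2 e2 7c 7c

D0: mem[0x14..0x15] <- [57 31]
D1: mem[0x05..0x09] <- [57 31 46 d0 97]
D2: mem[0x14..0x17] <- [e3 7c f5 e2]
D3: mem[0x1d..0x1e] <- [e3 7c]
D4: mem[0x04..0x07] <- [97 e2 e3 7c]
query mem[0x08]=0xd0, mem[0x05]=0xe2, mem[0x17]=0xe2, mem[0x1e]=0x7c, mem[0x07]=0x7c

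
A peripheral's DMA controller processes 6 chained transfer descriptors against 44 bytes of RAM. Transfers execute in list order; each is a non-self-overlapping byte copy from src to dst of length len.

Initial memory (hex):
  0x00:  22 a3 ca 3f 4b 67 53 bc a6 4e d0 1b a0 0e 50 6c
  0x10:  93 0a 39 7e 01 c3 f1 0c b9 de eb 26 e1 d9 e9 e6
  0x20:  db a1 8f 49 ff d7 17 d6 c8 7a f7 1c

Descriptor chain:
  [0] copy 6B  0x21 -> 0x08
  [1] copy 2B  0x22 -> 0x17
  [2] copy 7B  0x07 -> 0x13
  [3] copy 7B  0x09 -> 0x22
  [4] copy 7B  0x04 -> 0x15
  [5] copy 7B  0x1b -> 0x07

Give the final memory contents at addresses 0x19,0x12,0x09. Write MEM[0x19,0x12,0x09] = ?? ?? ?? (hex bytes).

MEM[0x19,0x12,0x09] = a1 39 d9

#0 dst[0x08+6] := {0xa1,0x8f,0x49,0xff,0xd7,0x17}
#1 dst[0x17+2] := {0x8f,0x49}
#2 dst[0x13+7] := {0xbc,0xa1,0x8f,0x49,0xff,0xd7,0x17}
#3 dst[0x22+7] := {0x8f,0x49,0xff,0xd7,0x17,0x50,0x6c}
#4 dst[0x15+7] := {0x4b,0x67,0x53,0xbc,0xa1,0x8f,0x49}
#5 dst[0x07+7] := {0x49,0xe1,0xd9,0xe9,0xe6,0xdb,0xa1}
query mem[0x19]=0xa1, mem[0x12]=0x39, mem[0x09]=0xd9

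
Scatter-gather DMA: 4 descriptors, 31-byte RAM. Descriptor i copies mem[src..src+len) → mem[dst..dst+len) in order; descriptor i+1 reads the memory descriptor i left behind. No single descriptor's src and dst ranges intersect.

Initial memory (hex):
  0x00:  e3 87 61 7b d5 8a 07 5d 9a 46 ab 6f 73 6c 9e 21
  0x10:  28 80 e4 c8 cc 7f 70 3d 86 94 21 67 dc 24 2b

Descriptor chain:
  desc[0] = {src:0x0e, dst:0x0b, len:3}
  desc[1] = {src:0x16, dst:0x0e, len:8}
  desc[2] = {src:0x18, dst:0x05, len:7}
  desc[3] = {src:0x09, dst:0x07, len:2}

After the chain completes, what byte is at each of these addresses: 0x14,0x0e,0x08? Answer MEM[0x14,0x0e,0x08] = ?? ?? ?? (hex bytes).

MEM[0x14,0x0e,0x08] = dc 70 24

#0 dst[0x0b+3] := {0x9e,0x21,0x28}
#1 dst[0x0e+8] := {0x70,0x3d,0x86,0x94,0x21,0x67,0xdc,0x24}
#2 dst[0x05+7] := {0x86,0x94,0x21,0x67,0xdc,0x24,0x2b}
#3 dst[0x07+2] := {0xdc,0x24}
query mem[0x14]=0xdc, mem[0x0e]=0x70, mem[0x08]=0x24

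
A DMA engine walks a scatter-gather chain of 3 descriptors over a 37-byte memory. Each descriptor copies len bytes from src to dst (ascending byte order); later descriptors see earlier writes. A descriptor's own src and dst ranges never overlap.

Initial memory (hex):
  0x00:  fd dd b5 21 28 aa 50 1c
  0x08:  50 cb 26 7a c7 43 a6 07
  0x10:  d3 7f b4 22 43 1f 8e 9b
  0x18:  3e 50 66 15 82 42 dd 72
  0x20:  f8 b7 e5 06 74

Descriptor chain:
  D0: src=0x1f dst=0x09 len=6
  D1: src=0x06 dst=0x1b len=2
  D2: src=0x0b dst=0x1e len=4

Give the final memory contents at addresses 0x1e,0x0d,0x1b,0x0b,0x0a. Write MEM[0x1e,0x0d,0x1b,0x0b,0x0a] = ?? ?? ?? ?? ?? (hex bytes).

[0] 0x1f->0x09 len=6 : 72 f8 b7 e5 06 74
[1] 0x06->0x1b len=2 : 50 1c
[2] 0x0b->0x1e len=4 : b7 e5 06 74
query mem[0x1e]=0xb7, mem[0x0d]=0x06, mem[0x1b]=0x50, mem[0x0b]=0xb7, mem[0x0a]=0xf8

MEM[0x1e,0x0d,0x1b,0x0b,0x0a] = b7 06 50 b7 f8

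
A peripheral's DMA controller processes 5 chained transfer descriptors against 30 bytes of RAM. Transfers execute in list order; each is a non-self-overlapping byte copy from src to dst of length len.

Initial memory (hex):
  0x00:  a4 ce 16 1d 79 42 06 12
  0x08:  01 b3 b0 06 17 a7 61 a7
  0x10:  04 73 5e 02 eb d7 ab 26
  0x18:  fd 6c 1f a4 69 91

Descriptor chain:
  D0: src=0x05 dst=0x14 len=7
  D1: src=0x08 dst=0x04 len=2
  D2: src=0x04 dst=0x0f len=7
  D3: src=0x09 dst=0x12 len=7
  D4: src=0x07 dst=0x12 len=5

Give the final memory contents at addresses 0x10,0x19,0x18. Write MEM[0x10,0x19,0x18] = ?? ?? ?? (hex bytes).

[0] 0x05->0x14 len=7 : 42 06 12 01 b3 b0 06
[1] 0x08->0x04 len=2 : 01 b3
[2] 0x04->0x0f len=7 : 01 b3 06 12 01 b3 b0
[3] 0x09->0x12 len=7 : b3 b0 06 17 a7 61 01
[4] 0x07->0x12 len=5 : 12 01 b3 b0 06
query mem[0x10]=0xb3, mem[0x19]=0xb0, mem[0x18]=0x01

MEM[0x10,0x19,0x18] = b3 b0 01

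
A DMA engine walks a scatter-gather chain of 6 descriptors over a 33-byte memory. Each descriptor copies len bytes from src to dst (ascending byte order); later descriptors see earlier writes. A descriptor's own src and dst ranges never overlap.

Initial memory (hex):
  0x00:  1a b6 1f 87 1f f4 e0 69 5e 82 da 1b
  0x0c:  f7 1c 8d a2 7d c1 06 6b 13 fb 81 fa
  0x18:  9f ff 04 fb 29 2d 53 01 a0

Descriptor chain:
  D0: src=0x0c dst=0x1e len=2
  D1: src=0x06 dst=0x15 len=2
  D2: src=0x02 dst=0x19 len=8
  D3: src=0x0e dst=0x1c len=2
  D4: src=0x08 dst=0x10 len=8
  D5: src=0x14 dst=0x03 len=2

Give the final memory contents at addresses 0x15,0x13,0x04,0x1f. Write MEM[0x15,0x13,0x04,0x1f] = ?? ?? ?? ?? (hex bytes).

#0 dst[0x1e+2] := {0xf7,0x1c}
#1 dst[0x15+2] := {0xe0,0x69}
#2 dst[0x19+8] := {0x1f,0x87,0x1f,0xf4,0xe0,0x69,0x5e,0x82}
#3 dst[0x1c+2] := {0x8d,0xa2}
#4 dst[0x10+8] := {0x5e,0x82,0xda,0x1b,0xf7,0x1c,0x8d,0xa2}
#5 dst[0x03+2] := {0xf7,0x1c}
query mem[0x15]=0x1c, mem[0x13]=0x1b, mem[0x04]=0x1c, mem[0x1f]=0x5e

MEM[0x15,0x13,0x04,0x1f] = 1c 1b 1c 5e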